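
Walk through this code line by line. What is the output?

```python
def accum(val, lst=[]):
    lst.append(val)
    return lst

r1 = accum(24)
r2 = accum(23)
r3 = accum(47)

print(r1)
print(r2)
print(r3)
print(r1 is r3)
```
[24, 23, 47]
[24, 23, 47]
[24, 23, 47]
True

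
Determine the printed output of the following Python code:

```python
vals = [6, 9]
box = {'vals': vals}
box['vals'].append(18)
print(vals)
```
[6, 9, 18]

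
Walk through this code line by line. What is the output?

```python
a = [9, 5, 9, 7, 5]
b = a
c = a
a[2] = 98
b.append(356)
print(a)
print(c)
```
[9, 5, 98, 7, 5, 356]
[9, 5, 98, 7, 5, 356]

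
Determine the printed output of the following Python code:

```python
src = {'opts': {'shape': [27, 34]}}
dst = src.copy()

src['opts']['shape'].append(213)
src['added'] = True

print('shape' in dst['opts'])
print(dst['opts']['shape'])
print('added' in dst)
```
True
[27, 34, 213]
False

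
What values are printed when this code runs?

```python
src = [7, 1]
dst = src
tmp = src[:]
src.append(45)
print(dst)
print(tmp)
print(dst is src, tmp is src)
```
[7, 1, 45]
[7, 1]
True False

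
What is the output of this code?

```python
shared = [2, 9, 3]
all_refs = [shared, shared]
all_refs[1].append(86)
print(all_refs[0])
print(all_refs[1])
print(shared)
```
[2, 9, 3, 86]
[2, 9, 3, 86]
[2, 9, 3, 86]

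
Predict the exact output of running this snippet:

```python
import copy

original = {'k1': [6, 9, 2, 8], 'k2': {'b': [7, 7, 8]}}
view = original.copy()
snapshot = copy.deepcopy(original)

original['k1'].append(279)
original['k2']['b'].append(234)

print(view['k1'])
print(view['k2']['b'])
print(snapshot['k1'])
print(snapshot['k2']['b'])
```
[6, 9, 2, 8, 279]
[7, 7, 8, 234]
[6, 9, 2, 8]
[7, 7, 8]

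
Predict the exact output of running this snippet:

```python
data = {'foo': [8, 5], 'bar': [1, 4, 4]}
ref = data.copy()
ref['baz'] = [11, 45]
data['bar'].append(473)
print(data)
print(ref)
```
{'foo': [8, 5], 'bar': [1, 4, 4, 473]}
{'foo': [8, 5], 'bar': [1, 4, 4, 473], 'baz': [11, 45]}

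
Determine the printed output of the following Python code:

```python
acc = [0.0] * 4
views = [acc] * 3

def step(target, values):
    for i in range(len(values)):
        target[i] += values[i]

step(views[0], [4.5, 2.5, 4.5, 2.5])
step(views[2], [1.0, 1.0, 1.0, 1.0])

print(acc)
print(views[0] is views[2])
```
[5.5, 3.5, 5.5, 3.5]
True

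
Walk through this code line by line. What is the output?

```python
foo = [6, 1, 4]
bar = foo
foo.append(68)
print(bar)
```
[6, 1, 4, 68]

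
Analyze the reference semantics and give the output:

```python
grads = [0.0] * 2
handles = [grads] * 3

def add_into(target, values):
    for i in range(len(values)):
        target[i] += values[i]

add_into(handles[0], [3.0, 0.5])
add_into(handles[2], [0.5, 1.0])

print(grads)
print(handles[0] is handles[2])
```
[3.5, 1.5]
True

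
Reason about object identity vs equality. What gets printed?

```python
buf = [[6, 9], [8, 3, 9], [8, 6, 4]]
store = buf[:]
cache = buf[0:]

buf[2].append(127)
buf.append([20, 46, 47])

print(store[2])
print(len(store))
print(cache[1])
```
[8, 6, 4, 127]
3
[8, 3, 9]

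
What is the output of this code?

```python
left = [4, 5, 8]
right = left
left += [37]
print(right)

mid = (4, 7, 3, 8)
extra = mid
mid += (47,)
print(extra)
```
[4, 5, 8, 37]
(4, 7, 3, 8)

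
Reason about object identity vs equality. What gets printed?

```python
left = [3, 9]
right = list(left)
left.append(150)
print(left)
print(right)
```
[3, 9, 150]
[3, 9]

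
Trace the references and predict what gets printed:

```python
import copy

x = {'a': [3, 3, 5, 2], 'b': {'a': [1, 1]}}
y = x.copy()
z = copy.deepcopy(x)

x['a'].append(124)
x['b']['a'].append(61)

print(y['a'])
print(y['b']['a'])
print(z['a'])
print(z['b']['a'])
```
[3, 3, 5, 2, 124]
[1, 1, 61]
[3, 3, 5, 2]
[1, 1]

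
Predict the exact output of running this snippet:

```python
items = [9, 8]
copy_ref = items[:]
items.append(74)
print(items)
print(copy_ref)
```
[9, 8, 74]
[9, 8]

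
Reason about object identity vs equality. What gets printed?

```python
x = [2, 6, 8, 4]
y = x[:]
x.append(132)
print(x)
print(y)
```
[2, 6, 8, 4, 132]
[2, 6, 8, 4]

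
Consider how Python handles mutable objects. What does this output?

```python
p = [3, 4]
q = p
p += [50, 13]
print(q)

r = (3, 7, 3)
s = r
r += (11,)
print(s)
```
[3, 4, 50, 13]
(3, 7, 3)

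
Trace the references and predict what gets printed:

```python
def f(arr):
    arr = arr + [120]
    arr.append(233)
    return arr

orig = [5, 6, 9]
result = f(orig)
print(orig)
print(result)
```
[5, 6, 9]
[5, 6, 9, 120, 233]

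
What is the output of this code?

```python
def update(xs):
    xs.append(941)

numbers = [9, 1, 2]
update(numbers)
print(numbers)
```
[9, 1, 2, 941]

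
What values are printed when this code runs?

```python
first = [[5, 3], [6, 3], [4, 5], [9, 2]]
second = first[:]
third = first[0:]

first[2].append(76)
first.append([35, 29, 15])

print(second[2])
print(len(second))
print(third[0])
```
[4, 5, 76]
4
[5, 3]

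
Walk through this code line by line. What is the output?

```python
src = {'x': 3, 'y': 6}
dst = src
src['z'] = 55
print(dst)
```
{'x': 3, 'y': 6, 'z': 55}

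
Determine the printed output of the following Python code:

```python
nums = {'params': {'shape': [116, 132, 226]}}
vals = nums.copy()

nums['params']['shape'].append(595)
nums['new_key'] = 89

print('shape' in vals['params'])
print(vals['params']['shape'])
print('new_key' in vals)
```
True
[116, 132, 226, 595]
False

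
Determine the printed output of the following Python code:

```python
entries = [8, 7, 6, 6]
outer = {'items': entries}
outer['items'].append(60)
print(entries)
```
[8, 7, 6, 6, 60]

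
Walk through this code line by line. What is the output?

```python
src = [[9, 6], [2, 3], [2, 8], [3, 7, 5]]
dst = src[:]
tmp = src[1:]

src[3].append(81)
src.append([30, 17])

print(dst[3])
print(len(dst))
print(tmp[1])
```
[3, 7, 5, 81]
4
[2, 8]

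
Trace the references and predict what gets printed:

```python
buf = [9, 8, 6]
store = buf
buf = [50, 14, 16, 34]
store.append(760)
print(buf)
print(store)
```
[50, 14, 16, 34]
[9, 8, 6, 760]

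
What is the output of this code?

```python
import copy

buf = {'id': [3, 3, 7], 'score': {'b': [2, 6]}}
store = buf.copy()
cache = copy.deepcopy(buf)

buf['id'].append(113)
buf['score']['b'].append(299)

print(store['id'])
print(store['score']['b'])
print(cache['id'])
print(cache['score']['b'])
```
[3, 3, 7, 113]
[2, 6, 299]
[3, 3, 7]
[2, 6]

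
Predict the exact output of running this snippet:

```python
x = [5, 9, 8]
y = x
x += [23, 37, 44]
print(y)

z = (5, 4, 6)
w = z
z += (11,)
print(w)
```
[5, 9, 8, 23, 37, 44]
(5, 4, 6)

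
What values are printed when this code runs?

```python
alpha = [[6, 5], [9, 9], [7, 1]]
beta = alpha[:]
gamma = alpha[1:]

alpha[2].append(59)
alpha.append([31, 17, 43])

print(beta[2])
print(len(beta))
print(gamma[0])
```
[7, 1, 59]
3
[9, 9]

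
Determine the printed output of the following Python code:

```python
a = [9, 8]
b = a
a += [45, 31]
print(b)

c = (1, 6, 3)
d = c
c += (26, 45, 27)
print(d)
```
[9, 8, 45, 31]
(1, 6, 3)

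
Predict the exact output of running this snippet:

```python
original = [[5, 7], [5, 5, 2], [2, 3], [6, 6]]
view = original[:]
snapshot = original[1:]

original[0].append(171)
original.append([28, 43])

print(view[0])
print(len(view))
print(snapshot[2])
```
[5, 7, 171]
4
[6, 6]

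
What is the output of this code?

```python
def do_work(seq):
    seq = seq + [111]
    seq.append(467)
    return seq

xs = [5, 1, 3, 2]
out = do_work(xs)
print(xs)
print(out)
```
[5, 1, 3, 2]
[5, 1, 3, 2, 111, 467]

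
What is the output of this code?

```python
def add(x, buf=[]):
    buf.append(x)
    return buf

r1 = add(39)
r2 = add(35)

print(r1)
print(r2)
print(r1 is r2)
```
[39, 35]
[39, 35]
True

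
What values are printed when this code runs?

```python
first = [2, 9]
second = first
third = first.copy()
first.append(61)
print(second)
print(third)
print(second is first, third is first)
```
[2, 9, 61]
[2, 9]
True False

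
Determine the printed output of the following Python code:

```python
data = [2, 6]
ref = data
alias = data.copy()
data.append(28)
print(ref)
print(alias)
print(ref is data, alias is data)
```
[2, 6, 28]
[2, 6]
True False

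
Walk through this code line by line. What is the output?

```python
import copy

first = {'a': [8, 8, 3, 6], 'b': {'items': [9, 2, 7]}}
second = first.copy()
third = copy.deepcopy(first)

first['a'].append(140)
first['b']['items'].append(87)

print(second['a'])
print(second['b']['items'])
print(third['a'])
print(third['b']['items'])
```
[8, 8, 3, 6, 140]
[9, 2, 7, 87]
[8, 8, 3, 6]
[9, 2, 7]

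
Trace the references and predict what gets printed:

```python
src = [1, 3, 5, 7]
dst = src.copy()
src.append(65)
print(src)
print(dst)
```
[1, 3, 5, 7, 65]
[1, 3, 5, 7]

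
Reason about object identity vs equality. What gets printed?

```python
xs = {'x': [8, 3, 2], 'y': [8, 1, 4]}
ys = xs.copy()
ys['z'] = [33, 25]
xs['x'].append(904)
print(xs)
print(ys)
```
{'x': [8, 3, 2, 904], 'y': [8, 1, 4]}
{'x': [8, 3, 2, 904], 'y': [8, 1, 4], 'z': [33, 25]}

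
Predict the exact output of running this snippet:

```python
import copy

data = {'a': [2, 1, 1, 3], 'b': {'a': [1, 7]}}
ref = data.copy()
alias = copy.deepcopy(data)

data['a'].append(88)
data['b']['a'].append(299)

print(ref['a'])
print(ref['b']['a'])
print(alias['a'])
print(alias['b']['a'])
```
[2, 1, 1, 3, 88]
[1, 7, 299]
[2, 1, 1, 3]
[1, 7]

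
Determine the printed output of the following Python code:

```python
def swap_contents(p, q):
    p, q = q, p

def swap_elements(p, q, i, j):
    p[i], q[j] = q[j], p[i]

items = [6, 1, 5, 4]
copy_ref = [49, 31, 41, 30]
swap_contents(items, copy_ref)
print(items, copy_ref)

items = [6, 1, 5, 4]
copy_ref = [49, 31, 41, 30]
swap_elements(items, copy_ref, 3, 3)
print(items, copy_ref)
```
[6, 1, 5, 4] [49, 31, 41, 30]
[6, 1, 5, 30] [49, 31, 41, 4]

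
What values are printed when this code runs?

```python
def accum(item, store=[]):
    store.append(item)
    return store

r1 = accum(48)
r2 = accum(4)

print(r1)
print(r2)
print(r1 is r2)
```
[48, 4]
[48, 4]
True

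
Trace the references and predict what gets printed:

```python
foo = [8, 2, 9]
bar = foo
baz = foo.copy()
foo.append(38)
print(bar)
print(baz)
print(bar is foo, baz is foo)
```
[8, 2, 9, 38]
[8, 2, 9]
True False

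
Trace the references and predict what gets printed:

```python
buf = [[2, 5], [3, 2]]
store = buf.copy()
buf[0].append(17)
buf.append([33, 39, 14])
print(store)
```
[[2, 5, 17], [3, 2]]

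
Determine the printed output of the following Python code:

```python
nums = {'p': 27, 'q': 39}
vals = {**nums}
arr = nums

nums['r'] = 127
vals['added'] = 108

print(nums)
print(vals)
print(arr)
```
{'p': 27, 'q': 39, 'r': 127}
{'p': 27, 'q': 39, 'added': 108}
{'p': 27, 'q': 39, 'r': 127}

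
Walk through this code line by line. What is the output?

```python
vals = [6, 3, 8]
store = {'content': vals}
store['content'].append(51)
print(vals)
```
[6, 3, 8, 51]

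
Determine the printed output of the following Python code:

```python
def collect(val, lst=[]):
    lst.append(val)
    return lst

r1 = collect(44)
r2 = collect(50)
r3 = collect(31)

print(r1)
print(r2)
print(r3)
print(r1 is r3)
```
[44, 50, 31]
[44, 50, 31]
[44, 50, 31]
True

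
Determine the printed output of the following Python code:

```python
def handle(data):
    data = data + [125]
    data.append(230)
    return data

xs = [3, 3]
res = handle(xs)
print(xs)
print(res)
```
[3, 3]
[3, 3, 125, 230]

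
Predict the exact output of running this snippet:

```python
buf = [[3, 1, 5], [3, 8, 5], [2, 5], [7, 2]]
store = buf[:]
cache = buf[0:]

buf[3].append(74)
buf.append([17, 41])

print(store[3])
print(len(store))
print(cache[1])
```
[7, 2, 74]
4
[3, 8, 5]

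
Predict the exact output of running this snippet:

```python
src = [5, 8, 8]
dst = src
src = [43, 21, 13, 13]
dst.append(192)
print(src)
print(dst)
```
[43, 21, 13, 13]
[5, 8, 8, 192]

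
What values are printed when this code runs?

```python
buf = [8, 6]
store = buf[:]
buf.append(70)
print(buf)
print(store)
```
[8, 6, 70]
[8, 6]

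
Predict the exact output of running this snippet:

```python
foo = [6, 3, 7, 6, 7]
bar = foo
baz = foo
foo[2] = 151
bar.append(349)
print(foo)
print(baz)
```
[6, 3, 151, 6, 7, 349]
[6, 3, 151, 6, 7, 349]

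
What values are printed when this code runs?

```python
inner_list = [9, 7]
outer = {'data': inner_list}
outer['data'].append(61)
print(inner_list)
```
[9, 7, 61]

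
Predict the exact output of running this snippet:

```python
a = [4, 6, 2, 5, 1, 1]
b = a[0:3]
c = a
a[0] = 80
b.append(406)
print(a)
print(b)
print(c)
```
[80, 6, 2, 5, 1, 1]
[4, 6, 2, 406]
[80, 6, 2, 5, 1, 1]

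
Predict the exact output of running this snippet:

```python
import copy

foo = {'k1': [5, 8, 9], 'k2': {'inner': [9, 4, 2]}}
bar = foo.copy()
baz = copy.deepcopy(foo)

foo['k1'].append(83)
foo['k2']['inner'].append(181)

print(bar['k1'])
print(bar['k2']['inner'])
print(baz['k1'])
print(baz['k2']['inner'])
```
[5, 8, 9, 83]
[9, 4, 2, 181]
[5, 8, 9]
[9, 4, 2]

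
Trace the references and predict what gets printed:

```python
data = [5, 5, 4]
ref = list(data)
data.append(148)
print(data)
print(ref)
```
[5, 5, 4, 148]
[5, 5, 4]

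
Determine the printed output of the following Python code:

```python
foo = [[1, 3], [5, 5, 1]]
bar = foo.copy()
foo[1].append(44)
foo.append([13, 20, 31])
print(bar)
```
[[1, 3], [5, 5, 1, 44]]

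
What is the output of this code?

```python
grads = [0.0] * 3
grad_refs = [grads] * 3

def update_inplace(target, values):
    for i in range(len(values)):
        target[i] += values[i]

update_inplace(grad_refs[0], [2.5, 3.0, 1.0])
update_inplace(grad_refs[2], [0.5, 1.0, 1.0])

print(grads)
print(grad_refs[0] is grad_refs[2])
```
[3.0, 4.0, 2.0]
True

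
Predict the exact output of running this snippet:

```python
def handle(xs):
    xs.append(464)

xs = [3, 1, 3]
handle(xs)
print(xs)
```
[3, 1, 3, 464]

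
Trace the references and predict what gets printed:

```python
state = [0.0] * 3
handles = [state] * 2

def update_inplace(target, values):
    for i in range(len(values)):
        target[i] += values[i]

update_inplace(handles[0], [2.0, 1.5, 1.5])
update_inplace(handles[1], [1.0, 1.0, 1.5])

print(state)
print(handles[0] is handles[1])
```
[3.0, 2.5, 3.0]
True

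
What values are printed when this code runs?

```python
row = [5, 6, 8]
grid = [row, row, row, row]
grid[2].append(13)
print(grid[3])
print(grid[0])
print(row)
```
[5, 6, 8, 13]
[5, 6, 8, 13]
[5, 6, 8, 13]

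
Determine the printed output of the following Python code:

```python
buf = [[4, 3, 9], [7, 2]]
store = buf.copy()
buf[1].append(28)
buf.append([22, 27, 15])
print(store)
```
[[4, 3, 9], [7, 2, 28]]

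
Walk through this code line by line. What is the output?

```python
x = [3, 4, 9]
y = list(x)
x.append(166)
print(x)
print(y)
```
[3, 4, 9, 166]
[3, 4, 9]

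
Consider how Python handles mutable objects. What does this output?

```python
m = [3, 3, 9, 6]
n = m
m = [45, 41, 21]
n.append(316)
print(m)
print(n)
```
[45, 41, 21]
[3, 3, 9, 6, 316]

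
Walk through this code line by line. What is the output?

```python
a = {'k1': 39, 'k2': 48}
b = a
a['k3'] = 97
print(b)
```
{'k1': 39, 'k2': 48, 'k3': 97}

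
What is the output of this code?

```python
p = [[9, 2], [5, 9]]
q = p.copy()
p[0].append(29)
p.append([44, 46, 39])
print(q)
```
[[9, 2, 29], [5, 9]]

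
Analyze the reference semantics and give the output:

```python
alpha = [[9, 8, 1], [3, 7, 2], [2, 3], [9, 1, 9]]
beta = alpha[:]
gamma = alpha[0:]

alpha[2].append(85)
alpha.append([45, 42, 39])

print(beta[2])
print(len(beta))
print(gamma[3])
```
[2, 3, 85]
4
[9, 1, 9]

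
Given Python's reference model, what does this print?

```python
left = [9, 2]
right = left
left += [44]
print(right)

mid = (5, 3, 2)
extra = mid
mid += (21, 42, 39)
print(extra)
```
[9, 2, 44]
(5, 3, 2)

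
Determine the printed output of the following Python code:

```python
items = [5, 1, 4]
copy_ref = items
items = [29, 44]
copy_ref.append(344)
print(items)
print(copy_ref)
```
[29, 44]
[5, 1, 4, 344]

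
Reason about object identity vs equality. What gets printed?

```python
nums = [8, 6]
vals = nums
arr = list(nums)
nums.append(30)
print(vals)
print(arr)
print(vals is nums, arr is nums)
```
[8, 6, 30]
[8, 6]
True False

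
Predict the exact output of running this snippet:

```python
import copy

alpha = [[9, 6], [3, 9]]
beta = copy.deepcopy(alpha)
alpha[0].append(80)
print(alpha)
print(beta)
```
[[9, 6, 80], [3, 9]]
[[9, 6], [3, 9]]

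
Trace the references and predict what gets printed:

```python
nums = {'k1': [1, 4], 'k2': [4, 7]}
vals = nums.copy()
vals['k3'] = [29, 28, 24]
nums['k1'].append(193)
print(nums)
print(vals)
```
{'k1': [1, 4, 193], 'k2': [4, 7]}
{'k1': [1, 4, 193], 'k2': [4, 7], 'k3': [29, 28, 24]}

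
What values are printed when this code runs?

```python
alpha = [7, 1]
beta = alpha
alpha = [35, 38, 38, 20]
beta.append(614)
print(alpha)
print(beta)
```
[35, 38, 38, 20]
[7, 1, 614]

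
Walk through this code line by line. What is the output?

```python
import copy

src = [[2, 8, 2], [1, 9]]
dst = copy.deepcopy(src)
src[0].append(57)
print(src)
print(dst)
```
[[2, 8, 2, 57], [1, 9]]
[[2, 8, 2], [1, 9]]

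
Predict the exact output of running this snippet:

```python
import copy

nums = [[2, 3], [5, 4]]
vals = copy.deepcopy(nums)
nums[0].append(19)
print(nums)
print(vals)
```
[[2, 3, 19], [5, 4]]
[[2, 3], [5, 4]]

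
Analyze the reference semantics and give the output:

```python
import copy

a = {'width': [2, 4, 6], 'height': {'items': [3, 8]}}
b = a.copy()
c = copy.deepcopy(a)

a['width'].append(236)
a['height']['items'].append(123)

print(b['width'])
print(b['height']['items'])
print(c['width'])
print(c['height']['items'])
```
[2, 4, 6, 236]
[3, 8, 123]
[2, 4, 6]
[3, 8]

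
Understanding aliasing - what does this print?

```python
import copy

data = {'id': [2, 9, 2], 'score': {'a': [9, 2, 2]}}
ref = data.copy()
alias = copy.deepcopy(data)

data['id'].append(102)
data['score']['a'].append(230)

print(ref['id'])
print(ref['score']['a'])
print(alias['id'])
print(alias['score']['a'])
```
[2, 9, 2, 102]
[9, 2, 2, 230]
[2, 9, 2]
[9, 2, 2]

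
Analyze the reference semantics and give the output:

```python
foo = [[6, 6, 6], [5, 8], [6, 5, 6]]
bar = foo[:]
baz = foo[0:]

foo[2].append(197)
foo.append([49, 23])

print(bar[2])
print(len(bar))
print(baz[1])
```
[6, 5, 6, 197]
3
[5, 8]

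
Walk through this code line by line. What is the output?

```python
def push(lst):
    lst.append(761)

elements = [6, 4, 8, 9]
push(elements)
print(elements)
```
[6, 4, 8, 9, 761]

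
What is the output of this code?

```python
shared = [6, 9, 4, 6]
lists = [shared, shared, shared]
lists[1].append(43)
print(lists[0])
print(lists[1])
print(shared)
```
[6, 9, 4, 6, 43]
[6, 9, 4, 6, 43]
[6, 9, 4, 6, 43]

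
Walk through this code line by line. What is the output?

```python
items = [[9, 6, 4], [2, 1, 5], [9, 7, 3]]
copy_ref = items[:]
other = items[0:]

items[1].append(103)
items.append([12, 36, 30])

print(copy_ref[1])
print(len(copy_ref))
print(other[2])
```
[2, 1, 5, 103]
3
[9, 7, 3]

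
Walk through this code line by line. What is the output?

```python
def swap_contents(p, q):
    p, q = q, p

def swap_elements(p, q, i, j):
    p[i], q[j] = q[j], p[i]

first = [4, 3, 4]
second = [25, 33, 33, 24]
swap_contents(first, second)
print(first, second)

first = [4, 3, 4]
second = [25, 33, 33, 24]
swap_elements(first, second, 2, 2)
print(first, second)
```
[4, 3, 4] [25, 33, 33, 24]
[4, 3, 33] [25, 33, 4, 24]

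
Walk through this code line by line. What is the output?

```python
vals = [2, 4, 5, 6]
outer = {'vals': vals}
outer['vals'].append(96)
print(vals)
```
[2, 4, 5, 6, 96]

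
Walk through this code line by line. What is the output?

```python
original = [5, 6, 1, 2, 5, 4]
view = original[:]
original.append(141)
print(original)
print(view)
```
[5, 6, 1, 2, 5, 4, 141]
[5, 6, 1, 2, 5, 4]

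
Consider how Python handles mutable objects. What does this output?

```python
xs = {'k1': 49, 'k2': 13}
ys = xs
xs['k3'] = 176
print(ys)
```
{'k1': 49, 'k2': 13, 'k3': 176}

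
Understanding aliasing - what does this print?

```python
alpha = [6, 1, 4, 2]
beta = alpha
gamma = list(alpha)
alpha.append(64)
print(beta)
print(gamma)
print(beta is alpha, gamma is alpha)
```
[6, 1, 4, 2, 64]
[6, 1, 4, 2]
True False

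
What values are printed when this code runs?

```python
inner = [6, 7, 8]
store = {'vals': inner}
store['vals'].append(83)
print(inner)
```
[6, 7, 8, 83]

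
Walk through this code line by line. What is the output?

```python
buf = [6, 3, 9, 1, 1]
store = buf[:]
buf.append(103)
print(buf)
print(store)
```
[6, 3, 9, 1, 1, 103]
[6, 3, 9, 1, 1]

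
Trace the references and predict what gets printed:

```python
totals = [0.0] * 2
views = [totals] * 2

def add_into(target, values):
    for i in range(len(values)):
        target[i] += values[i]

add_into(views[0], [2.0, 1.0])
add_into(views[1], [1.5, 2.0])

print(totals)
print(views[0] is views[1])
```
[3.5, 3.0]
True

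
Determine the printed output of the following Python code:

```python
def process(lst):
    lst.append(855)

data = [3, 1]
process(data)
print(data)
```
[3, 1, 855]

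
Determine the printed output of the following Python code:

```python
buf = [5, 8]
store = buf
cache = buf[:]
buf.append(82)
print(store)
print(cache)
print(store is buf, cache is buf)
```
[5, 8, 82]
[5, 8]
True False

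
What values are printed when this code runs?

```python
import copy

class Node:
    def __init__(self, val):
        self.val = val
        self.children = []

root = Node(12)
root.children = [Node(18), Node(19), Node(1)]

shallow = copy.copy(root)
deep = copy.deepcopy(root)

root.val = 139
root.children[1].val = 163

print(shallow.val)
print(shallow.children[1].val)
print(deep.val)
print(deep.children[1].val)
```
12
163
12
19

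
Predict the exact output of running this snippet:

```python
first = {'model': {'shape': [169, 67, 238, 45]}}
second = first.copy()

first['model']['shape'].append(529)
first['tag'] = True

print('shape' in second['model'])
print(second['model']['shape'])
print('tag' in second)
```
True
[169, 67, 238, 45, 529]
False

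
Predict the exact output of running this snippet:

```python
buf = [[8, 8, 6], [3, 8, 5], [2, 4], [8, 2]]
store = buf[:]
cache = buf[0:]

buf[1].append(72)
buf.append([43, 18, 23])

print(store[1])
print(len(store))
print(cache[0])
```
[3, 8, 5, 72]
4
[8, 8, 6]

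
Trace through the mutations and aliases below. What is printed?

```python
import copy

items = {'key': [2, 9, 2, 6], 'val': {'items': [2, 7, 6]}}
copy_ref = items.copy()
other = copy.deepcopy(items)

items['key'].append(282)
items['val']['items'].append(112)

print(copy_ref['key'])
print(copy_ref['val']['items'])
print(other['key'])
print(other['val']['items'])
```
[2, 9, 2, 6, 282]
[2, 7, 6, 112]
[2, 9, 2, 6]
[2, 7, 6]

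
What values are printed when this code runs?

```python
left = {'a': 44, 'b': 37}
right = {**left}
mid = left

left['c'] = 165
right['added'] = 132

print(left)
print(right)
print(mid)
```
{'a': 44, 'b': 37, 'c': 165}
{'a': 44, 'b': 37, 'added': 132}
{'a': 44, 'b': 37, 'c': 165}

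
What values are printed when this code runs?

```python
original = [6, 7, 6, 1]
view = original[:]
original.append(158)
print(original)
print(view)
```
[6, 7, 6, 1, 158]
[6, 7, 6, 1]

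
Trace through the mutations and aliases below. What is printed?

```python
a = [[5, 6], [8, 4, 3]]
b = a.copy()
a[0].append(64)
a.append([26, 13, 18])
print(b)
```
[[5, 6, 64], [8, 4, 3]]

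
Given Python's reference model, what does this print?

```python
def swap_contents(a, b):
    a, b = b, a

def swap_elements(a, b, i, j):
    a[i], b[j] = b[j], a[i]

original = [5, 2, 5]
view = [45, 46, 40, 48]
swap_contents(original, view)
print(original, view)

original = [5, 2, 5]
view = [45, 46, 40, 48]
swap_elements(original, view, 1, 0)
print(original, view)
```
[5, 2, 5] [45, 46, 40, 48]
[5, 45, 5] [2, 46, 40, 48]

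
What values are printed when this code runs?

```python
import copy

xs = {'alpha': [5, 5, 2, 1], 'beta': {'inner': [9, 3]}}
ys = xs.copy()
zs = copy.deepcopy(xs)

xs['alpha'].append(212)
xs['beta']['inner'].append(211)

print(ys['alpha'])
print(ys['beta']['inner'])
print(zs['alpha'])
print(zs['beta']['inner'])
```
[5, 5, 2, 1, 212]
[9, 3, 211]
[5, 5, 2, 1]
[9, 3]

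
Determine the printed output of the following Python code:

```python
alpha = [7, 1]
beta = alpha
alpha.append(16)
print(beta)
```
[7, 1, 16]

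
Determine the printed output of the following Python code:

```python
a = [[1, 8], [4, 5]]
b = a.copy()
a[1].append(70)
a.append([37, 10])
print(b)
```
[[1, 8], [4, 5, 70]]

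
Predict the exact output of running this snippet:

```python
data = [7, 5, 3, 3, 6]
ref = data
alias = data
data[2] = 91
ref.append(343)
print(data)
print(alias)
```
[7, 5, 91, 3, 6, 343]
[7, 5, 91, 3, 6, 343]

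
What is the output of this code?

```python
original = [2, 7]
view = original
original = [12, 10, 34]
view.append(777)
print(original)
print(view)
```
[12, 10, 34]
[2, 7, 777]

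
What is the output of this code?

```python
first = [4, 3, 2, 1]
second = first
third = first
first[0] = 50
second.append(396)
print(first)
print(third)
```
[50, 3, 2, 1, 396]
[50, 3, 2, 1, 396]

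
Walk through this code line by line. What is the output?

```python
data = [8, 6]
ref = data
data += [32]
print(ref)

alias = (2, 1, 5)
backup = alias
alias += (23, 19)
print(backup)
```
[8, 6, 32]
(2, 1, 5)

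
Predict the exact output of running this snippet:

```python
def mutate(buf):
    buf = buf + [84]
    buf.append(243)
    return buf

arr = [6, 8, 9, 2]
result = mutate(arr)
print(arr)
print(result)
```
[6, 8, 9, 2]
[6, 8, 9, 2, 84, 243]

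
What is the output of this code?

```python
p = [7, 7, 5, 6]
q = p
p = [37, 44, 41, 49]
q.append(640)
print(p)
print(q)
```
[37, 44, 41, 49]
[7, 7, 5, 6, 640]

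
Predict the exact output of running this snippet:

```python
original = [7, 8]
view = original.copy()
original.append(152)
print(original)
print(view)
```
[7, 8, 152]
[7, 8]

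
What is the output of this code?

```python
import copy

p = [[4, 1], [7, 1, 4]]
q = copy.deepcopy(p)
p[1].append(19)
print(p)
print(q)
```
[[4, 1], [7, 1, 4, 19]]
[[4, 1], [7, 1, 4]]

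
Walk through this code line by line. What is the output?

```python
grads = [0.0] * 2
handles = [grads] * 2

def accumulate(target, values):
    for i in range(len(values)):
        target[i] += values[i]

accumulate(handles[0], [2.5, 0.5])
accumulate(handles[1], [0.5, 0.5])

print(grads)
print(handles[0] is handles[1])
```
[3.0, 1.0]
True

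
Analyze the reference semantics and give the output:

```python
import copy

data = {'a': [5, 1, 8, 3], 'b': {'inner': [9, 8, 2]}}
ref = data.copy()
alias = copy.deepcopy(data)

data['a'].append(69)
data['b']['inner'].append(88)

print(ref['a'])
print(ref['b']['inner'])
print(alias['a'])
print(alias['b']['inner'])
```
[5, 1, 8, 3, 69]
[9, 8, 2, 88]
[5, 1, 8, 3]
[9, 8, 2]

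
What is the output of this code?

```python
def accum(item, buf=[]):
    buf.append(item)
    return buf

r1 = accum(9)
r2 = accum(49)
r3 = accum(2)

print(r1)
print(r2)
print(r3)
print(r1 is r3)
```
[9, 49, 2]
[9, 49, 2]
[9, 49, 2]
True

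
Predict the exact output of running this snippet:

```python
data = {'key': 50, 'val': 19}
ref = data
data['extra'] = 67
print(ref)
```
{'key': 50, 'val': 19, 'extra': 67}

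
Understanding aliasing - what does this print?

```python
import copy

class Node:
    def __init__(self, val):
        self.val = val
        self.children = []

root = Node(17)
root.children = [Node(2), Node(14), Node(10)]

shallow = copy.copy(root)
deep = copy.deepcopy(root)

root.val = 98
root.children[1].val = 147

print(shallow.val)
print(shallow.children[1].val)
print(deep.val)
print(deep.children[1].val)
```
17
147
17
14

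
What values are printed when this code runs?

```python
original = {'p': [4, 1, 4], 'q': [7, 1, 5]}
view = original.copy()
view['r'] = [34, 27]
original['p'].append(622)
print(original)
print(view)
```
{'p': [4, 1, 4, 622], 'q': [7, 1, 5]}
{'p': [4, 1, 4, 622], 'q': [7, 1, 5], 'r': [34, 27]}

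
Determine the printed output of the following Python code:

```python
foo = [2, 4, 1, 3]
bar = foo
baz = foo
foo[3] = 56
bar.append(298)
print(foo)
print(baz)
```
[2, 4, 1, 56, 298]
[2, 4, 1, 56, 298]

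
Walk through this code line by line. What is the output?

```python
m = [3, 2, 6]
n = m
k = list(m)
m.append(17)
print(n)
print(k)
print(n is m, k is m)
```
[3, 2, 6, 17]
[3, 2, 6]
True False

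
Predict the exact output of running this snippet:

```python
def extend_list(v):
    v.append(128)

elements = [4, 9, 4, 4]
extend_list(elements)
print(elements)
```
[4, 9, 4, 4, 128]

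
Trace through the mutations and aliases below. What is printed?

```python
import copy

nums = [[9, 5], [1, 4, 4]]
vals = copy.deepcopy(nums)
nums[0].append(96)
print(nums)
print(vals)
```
[[9, 5, 96], [1, 4, 4]]
[[9, 5], [1, 4, 4]]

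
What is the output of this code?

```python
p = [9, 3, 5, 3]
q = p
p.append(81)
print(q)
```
[9, 3, 5, 3, 81]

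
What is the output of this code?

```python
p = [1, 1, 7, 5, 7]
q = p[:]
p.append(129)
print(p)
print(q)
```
[1, 1, 7, 5, 7, 129]
[1, 1, 7, 5, 7]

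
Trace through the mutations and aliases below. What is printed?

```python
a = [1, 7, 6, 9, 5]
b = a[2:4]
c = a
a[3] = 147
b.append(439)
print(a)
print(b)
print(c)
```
[1, 7, 6, 147, 5]
[6, 9, 439]
[1, 7, 6, 147, 5]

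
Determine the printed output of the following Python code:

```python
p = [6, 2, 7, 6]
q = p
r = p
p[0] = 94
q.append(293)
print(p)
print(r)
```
[94, 2, 7, 6, 293]
[94, 2, 7, 6, 293]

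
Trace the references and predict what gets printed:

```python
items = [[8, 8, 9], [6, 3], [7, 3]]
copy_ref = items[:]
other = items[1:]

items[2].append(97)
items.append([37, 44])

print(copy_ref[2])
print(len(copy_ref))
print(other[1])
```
[7, 3, 97]
3
[7, 3, 97]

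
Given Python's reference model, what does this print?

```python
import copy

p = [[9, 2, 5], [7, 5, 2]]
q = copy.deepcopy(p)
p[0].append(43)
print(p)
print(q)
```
[[9, 2, 5, 43], [7, 5, 2]]
[[9, 2, 5], [7, 5, 2]]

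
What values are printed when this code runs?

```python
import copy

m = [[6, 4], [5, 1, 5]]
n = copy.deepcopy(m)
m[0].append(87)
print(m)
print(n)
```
[[6, 4, 87], [5, 1, 5]]
[[6, 4], [5, 1, 5]]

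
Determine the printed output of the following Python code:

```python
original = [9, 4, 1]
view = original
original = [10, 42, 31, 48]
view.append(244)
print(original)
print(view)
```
[10, 42, 31, 48]
[9, 4, 1, 244]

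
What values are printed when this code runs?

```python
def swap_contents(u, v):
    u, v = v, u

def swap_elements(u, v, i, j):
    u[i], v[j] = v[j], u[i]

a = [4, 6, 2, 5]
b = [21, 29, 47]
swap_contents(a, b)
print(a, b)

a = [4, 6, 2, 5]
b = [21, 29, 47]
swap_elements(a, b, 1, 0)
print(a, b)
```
[4, 6, 2, 5] [21, 29, 47]
[4, 21, 2, 5] [6, 29, 47]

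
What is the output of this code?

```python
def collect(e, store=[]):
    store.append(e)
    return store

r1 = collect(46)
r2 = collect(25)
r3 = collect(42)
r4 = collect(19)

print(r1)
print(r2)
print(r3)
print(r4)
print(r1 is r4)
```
[46, 25, 42, 19]
[46, 25, 42, 19]
[46, 25, 42, 19]
[46, 25, 42, 19]
True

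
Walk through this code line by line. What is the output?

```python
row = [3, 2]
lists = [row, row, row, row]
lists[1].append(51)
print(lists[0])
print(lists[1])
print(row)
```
[3, 2, 51]
[3, 2, 51]
[3, 2, 51]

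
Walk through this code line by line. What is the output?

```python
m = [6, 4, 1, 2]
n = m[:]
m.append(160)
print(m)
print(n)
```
[6, 4, 1, 2, 160]
[6, 4, 1, 2]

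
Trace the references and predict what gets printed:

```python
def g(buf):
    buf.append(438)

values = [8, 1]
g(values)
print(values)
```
[8, 1, 438]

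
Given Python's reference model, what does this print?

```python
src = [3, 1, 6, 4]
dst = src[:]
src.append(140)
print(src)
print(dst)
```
[3, 1, 6, 4, 140]
[3, 1, 6, 4]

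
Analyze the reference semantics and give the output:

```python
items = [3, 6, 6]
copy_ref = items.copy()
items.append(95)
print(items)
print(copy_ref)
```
[3, 6, 6, 95]
[3, 6, 6]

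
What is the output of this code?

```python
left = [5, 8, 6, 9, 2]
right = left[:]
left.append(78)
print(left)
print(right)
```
[5, 8, 6, 9, 2, 78]
[5, 8, 6, 9, 2]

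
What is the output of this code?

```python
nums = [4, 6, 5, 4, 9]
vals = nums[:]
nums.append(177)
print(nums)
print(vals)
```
[4, 6, 5, 4, 9, 177]
[4, 6, 5, 4, 9]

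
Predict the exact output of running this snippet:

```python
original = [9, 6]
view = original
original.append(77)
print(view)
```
[9, 6, 77]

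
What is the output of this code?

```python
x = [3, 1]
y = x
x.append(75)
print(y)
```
[3, 1, 75]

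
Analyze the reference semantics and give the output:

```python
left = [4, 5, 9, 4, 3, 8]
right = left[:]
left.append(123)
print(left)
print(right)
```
[4, 5, 9, 4, 3, 8, 123]
[4, 5, 9, 4, 3, 8]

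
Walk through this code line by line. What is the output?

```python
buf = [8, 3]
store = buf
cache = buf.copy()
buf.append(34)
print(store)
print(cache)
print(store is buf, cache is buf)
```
[8, 3, 34]
[8, 3]
True False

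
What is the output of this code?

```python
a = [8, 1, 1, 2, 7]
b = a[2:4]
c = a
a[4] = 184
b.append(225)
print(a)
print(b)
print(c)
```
[8, 1, 1, 2, 184]
[1, 2, 225]
[8, 1, 1, 2, 184]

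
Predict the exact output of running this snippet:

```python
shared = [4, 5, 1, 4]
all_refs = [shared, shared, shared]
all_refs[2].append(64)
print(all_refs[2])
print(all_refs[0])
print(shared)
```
[4, 5, 1, 4, 64]
[4, 5, 1, 4, 64]
[4, 5, 1, 4, 64]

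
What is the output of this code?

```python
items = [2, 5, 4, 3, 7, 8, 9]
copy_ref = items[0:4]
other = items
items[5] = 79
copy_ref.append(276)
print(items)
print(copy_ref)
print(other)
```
[2, 5, 4, 3, 7, 79, 9]
[2, 5, 4, 3, 276]
[2, 5, 4, 3, 7, 79, 9]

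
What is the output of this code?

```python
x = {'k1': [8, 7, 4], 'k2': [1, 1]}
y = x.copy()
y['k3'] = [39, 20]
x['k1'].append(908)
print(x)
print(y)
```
{'k1': [8, 7, 4, 908], 'k2': [1, 1]}
{'k1': [8, 7, 4, 908], 'k2': [1, 1], 'k3': [39, 20]}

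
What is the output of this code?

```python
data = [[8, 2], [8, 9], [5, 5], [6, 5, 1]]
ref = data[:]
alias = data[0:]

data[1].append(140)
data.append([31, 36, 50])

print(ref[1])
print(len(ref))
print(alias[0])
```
[8, 9, 140]
4
[8, 2]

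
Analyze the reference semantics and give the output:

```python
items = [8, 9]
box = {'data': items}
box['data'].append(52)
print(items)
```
[8, 9, 52]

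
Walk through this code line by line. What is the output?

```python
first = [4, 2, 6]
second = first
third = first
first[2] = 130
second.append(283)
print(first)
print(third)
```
[4, 2, 130, 283]
[4, 2, 130, 283]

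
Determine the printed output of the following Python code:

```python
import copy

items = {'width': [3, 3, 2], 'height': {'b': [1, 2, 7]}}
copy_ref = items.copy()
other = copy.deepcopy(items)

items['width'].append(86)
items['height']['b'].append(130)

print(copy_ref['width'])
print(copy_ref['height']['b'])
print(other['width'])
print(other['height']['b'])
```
[3, 3, 2, 86]
[1, 2, 7, 130]
[3, 3, 2]
[1, 2, 7]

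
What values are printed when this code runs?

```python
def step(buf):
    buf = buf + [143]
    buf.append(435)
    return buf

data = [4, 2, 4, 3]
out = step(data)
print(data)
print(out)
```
[4, 2, 4, 3]
[4, 2, 4, 3, 143, 435]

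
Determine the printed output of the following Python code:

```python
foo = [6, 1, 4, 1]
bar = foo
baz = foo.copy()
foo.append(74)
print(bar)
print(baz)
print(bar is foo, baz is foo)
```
[6, 1, 4, 1, 74]
[6, 1, 4, 1]
True False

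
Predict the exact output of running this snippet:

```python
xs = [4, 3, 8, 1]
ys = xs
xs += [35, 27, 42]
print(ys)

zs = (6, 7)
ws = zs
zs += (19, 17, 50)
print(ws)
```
[4, 3, 8, 1, 35, 27, 42]
(6, 7)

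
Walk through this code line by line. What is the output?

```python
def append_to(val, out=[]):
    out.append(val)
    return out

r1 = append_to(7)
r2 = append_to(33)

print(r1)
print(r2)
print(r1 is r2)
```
[7, 33]
[7, 33]
True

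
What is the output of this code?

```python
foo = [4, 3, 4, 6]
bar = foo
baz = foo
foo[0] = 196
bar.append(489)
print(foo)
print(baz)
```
[196, 3, 4, 6, 489]
[196, 3, 4, 6, 489]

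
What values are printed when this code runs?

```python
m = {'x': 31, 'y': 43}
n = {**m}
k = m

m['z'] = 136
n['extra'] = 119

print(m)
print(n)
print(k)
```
{'x': 31, 'y': 43, 'z': 136}
{'x': 31, 'y': 43, 'extra': 119}
{'x': 31, 'y': 43, 'z': 136}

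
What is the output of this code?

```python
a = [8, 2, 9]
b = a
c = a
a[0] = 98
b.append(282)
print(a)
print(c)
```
[98, 2, 9, 282]
[98, 2, 9, 282]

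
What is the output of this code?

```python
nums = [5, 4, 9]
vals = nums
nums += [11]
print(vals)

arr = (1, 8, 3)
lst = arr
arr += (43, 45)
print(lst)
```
[5, 4, 9, 11]
(1, 8, 3)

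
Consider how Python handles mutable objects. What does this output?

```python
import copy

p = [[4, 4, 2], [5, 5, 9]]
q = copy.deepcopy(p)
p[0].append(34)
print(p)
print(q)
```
[[4, 4, 2, 34], [5, 5, 9]]
[[4, 4, 2], [5, 5, 9]]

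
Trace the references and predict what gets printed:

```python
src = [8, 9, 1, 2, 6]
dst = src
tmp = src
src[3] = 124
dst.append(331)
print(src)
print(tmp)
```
[8, 9, 1, 124, 6, 331]
[8, 9, 1, 124, 6, 331]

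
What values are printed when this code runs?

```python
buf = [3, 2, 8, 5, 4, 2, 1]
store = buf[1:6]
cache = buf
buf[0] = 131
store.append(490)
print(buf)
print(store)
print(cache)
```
[131, 2, 8, 5, 4, 2, 1]
[2, 8, 5, 4, 2, 490]
[131, 2, 8, 5, 4, 2, 1]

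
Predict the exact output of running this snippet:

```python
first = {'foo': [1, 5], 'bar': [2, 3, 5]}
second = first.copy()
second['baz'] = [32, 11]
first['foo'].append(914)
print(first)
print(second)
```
{'foo': [1, 5, 914], 'bar': [2, 3, 5]}
{'foo': [1, 5, 914], 'bar': [2, 3, 5], 'baz': [32, 11]}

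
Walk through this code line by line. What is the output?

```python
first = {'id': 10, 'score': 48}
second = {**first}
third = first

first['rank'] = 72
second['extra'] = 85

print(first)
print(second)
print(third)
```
{'id': 10, 'score': 48, 'rank': 72}
{'id': 10, 'score': 48, 'extra': 85}
{'id': 10, 'score': 48, 'rank': 72}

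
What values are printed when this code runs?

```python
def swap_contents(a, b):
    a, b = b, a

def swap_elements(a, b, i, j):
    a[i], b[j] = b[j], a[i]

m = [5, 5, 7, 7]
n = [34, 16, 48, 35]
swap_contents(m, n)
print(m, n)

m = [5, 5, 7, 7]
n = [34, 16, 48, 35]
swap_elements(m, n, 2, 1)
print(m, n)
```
[5, 5, 7, 7] [34, 16, 48, 35]
[5, 5, 16, 7] [34, 7, 48, 35]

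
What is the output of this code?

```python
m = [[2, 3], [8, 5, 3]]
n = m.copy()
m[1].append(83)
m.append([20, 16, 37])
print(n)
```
[[2, 3], [8, 5, 3, 83]]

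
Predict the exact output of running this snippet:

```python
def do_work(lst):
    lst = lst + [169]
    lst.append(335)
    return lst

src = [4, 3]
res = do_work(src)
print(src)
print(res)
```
[4, 3]
[4, 3, 169, 335]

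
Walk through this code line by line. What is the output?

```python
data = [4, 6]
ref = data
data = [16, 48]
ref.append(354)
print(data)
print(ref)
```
[16, 48]
[4, 6, 354]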